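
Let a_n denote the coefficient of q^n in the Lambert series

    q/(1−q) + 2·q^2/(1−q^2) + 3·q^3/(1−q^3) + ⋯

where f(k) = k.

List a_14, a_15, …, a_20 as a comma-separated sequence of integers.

n=14: 14·1 7·2 2·7 1·14  f→[14+7+2+1]=24
q^15  k|15↦f(k): 1:1 3:3 5:5 15:15  a_15=24
n=16: 16·1 8·2 4·4 2·8 1·16  f→[16+8+4+2+1]=31
d|17:{17,1}  Σf=17+1=18
[q^18] f(1)=1,f(2)=2,f(3)=3,f(6)=6,f(9)=9,f(18)=18 ⇒ 39
[q^19] f(1)=1,f(19)=19 ⇒ 20
q^20  k|20↦f(k): 1:1 2:2 4:4 5:5 10:10 20:20  a_20=42

24, 24, 31, 18, 39, 20, 42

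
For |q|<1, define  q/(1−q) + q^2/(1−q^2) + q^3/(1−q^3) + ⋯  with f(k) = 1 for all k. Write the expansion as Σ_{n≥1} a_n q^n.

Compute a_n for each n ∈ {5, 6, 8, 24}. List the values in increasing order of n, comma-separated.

q^5  k|5↦f(k): 1:1 5:1  a_5=2
q^6  k|6↦f(k): 1:1 2:1 3:1 6:1  a_6=4
d|8:{1,2,4,8}  Σf=1+1+1+1=4
q^24  k|24↦f(k): 1:1 2:1 3:1 4:1 6:1 8:1 12:1 24:1  a_24=8

2, 4, 4, 8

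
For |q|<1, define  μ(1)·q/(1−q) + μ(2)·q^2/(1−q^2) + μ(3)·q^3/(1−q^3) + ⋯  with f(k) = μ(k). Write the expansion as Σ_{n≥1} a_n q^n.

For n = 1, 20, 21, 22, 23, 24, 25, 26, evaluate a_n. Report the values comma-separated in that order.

1, 0, 0, 0, 0, 0, 0, 0

n=1: 1·1  μ→[1]=1
[q^20] μ(20)=0,μ(10)=1,μ(5)=-1,μ(4)=0,μ(2)=-1,μ(1)=1 ⇒ 0
n=21: 1·21 3·7 7·3 21·1  μ→[1+(-1)+(-1)+1]=0
[q^22] μ(22)=1,μ(11)=-1,μ(2)=-1,μ(1)=1 ⇒ 0
n=23: 23·1 1·23  μ→[(-1)+1]=0
q^24  k|24↦μ(k): 24:0 12:0 8:0 6:1 4:0 3:-1 2:-1 1:1  a_24=0
d|25:{1,5,25}  Σμ=1+(-1)+0=0
[q^26] μ(1)=1,μ(2)=-1,μ(13)=-1,μ(26)=1 ⇒ 0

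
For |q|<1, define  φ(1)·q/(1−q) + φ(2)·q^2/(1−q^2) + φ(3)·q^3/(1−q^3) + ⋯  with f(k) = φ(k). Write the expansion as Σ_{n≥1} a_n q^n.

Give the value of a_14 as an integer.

d|14:{14,7,2,1}  Σφ=6+6+1+1=14

a_14 = 14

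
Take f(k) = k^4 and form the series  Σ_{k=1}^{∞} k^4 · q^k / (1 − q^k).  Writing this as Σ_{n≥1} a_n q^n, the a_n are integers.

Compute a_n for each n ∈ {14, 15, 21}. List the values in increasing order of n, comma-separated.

d|14:{1,2,7,14}  Σf=1+16+2401+38416=40834
[q^15] f(1)=1,f(3)=81,f(5)=625,f(15)=50625 ⇒ 51332
[q^21] f(1)=1,f(3)=81,f(7)=2401,f(21)=194481 ⇒ 196964

40834, 51332, 196964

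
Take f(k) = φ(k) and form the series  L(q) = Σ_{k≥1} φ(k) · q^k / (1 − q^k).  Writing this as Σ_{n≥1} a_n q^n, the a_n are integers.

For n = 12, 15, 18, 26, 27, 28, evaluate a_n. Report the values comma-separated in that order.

n=12: 12·1 6·2 4·3 3·4 2·6 1·12  φ→[4+2+2+2+1+1]=12
d|15:{15,5,3,1}  Σφ=8+4+2+1=15
n=18: 1·18 2·9 3·6 6·3 9·2 18·1  φ→[1+1+2+2+6+6]=18
n=26: 1·26 2·13 13·2 26·1  φ→[1+1+12+12]=26
q^27  k|27↦φ(k): 27:18 9:6 3:2 1:1  a_27=27
d|28:{28,14,7,4,2,1}  Σφ=12+6+6+2+1+1=28

12, 15, 18, 26, 27, 28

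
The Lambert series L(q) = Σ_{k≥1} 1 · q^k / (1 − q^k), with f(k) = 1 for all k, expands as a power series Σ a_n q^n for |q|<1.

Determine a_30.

a_30 = 8

d|30:{1,2,3,5,6,10,15,30}  Σf=1+1+1+1+1+1+1+1=8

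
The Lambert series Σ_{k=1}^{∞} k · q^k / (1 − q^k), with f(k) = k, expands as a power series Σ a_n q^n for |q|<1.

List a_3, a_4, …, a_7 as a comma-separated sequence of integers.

4, 7, 6, 12, 8

[q^3] f(3)=3,f(1)=1 ⇒ 4
q^4  k|4↦f(k): 4:4 2:2 1:1  a_4=7
d|5:{5,1}  Σf=5+1=6
d|6:{6,3,2,1}  Σf=6+3+2+1=12
[q^7] f(1)=1,f(7)=7 ⇒ 8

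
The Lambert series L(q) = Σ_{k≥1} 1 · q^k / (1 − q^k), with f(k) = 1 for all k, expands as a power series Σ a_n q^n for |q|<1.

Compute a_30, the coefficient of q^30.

d|30:{30,15,10,6,5,3,2,1}  Σf=1+1+1+1+1+1+1+1=8

a_30 = 8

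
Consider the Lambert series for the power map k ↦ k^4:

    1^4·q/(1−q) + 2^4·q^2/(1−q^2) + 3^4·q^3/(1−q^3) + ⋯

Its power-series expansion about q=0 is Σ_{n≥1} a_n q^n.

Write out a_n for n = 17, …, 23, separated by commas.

n=17: 1·17 17·1  f→[1+83521]=83522
[q^18] f(1)=1,f(2)=16,f(3)=81,f(6)=1296,f(9)=6561,f(18)=104976 ⇒ 112931
[q^19] f(1)=1,f(19)=130321 ⇒ 130322
d|20:{20,10,5,4,2,1}  Σf=160000+10000+625+256+16+1=170898
d|21:{1,3,7,21}  Σf=1+81+2401+194481=196964
n=22: 1·22 2·11 11·2 22·1  f→[1+16+14641+234256]=248914
d|23:{23,1}  Σf=279841+1=279842

83522, 112931, 130322, 170898, 196964, 248914, 279842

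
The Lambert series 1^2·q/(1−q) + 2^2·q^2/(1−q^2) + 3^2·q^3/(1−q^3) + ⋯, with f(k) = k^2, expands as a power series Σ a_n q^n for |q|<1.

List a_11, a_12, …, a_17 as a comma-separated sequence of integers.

122, 210, 170, 250, 260, 341, 290

n=11: 1·11 11·1  f→[1+121]=122
n=12: 12·1 6·2 4·3 3·4 2·6 1·12  f→[144+36+16+9+4+1]=210
[q^13] f(1)=1,f(13)=169 ⇒ 170
[q^14] f(1)=1,f(2)=4,f(7)=49,f(14)=196 ⇒ 250
n=15: 15·1 5·3 3·5 1·15  f→[225+25+9+1]=260
n=16: 1·16 2·8 4·4 8·2 16·1  f→[1+4+16+64+256]=341
d|17:{17,1}  Σf=289+1=290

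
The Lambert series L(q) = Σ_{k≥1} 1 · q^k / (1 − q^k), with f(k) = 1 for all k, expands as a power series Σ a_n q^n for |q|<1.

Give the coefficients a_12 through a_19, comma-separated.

6, 2, 4, 4, 5, 2, 6, 2

q^12  k|12↦f(k): 12:1 6:1 4:1 3:1 2:1 1:1  a_12=6
q^13  k|13↦f(k): 1:1 13:1  a_13=2
d|14:{1,2,7,14}  Σf=1+1+1+1=4
q^15  k|15↦f(k): 15:1 5:1 3:1 1:1  a_15=4
d|16:{16,8,4,2,1}  Σf=1+1+1+1+1=5
n=17: 17·1 1·17  f→[1+1]=2
d|18:{1,2,3,6,9,18}  Σf=1+1+1+1+1+1=6
n=19: 19·1 1·19  f→[1+1]=2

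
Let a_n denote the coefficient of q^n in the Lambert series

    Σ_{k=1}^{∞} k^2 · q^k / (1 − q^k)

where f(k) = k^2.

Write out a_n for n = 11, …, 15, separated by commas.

122, 210, 170, 250, 260

q^11  k|11↦f(k): 11:121 1:1  a_11=122
n=12: 1·12 2·6 3·4 4·3 6·2 12·1  f→[1+4+9+16+36+144]=210
d|13:{13,1}  Σf=169+1=170
q^14  k|14↦f(k): 14:196 7:49 2:4 1:1  a_14=250
[q^15] f(1)=1,f(3)=9,f(5)=25,f(15)=225 ⇒ 260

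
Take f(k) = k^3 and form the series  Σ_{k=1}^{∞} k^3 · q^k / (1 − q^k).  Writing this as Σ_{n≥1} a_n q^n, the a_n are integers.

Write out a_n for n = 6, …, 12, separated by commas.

252, 344, 585, 757, 1134, 1332, 2044

[q^6] f(1)=1,f(2)=8,f(3)=27,f(6)=216 ⇒ 252
[q^7] f(7)=343,f(1)=1 ⇒ 344
d|8:{1,2,4,8}  Σf=1+8+64+512=585
d|9:{9,3,1}  Σf=729+27+1=757
[q^10] f(1)=1,f(2)=8,f(5)=125,f(10)=1000 ⇒ 1134
n=11: 1·11 11·1  f→[1+1331]=1332
[q^12] f(1)=1,f(2)=8,f(3)=27,f(4)=64,f(6)=216,f(12)=1728 ⇒ 2044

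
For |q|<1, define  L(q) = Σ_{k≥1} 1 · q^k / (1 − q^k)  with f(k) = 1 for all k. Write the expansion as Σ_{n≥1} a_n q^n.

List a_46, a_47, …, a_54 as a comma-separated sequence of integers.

n=46: 46·1 23·2 2·23 1·46  f→[1+1+1+1]=4
q^47  k|47↦f(k): 1:1 47:1  a_47=2
q^48  k|48↦f(k): 1:1 2:1 3:1 4:1 6:1 8:1 12:1 16:1 24:1 48:1  a_48=10
d|49:{1,7,49}  Σf=1+1+1=3
n=50: 50·1 25·2 10·5 5·10 2·25 1·50  f→[1+1+1+1+1+1]=6
q^51  k|51↦f(k): 51:1 17:1 3:1 1:1  a_51=4
n=52: 52·1 26·2 13·4 4·13 2·26 1·52  f→[1+1+1+1+1+1]=6
q^53  k|53↦f(k): 1:1 53:1  a_53=2
[q^54] f(1)=1,f(2)=1,f(3)=1,f(6)=1,f(9)=1,f(18)=1,f(27)=1,f(54)=1 ⇒ 8

4, 2, 10, 3, 6, 4, 6, 2, 8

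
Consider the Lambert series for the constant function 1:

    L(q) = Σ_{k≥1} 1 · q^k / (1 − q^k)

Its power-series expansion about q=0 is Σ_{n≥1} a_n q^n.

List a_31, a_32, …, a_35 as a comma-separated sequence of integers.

q^31  k|31↦f(k): 31:1 1:1  a_31=2
q^32  k|32↦f(k): 1:1 2:1 4:1 8:1 16:1 32:1  a_32=6
[q^33] f(1)=1,f(3)=1,f(11)=1,f(33)=1 ⇒ 4
n=34: 34·1 17·2 2·17 1·34  f→[1+1+1+1]=4
[q^35] f(35)=1,f(7)=1,f(5)=1,f(1)=1 ⇒ 4

2, 6, 4, 4, 4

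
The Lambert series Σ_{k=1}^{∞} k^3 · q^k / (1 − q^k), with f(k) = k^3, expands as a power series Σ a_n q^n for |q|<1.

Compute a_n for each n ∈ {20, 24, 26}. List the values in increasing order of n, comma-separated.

[q^20] f(1)=1,f(2)=8,f(4)=64,f(5)=125,f(10)=1000,f(20)=8000 ⇒ 9198
[q^24] f(1)=1,f(2)=8,f(3)=27,f(4)=64,f(6)=216,f(8)=512,f(12)=1728,f(24)=13824 ⇒ 16380
n=26: 1·26 2·13 13·2 26·1  f→[1+8+2197+17576]=19782

9198, 16380, 19782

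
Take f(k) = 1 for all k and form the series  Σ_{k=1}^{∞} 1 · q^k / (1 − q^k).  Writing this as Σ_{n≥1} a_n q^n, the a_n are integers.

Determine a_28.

a_28 = 6

q^28  k|28↦f(k): 1:1 2:1 4:1 7:1 14:1 28:1  a_28=6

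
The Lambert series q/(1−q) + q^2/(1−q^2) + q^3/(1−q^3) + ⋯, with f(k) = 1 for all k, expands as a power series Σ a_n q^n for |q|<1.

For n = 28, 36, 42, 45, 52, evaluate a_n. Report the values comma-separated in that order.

6, 9, 8, 6, 6

[q^28] f(1)=1,f(2)=1,f(4)=1,f(7)=1,f(14)=1,f(28)=1 ⇒ 6
n=36: 36·1 18·2 12·3 9·4 6·6 4·9 3·12 2·18 1·36  f→[1+1+1+1+1+1+1+1+1]=9
n=42: 1·42 2·21 3·14 6·7 7·6 14·3 21·2 42·1  f→[1+1+1+1+1+1+1+1]=8
n=45: 45·1 15·3 9·5 5·9 3·15 1·45  f→[1+1+1+1+1+1]=6
n=52: 1·52 2·26 4·13 13·4 26·2 52·1  f→[1+1+1+1+1+1]=6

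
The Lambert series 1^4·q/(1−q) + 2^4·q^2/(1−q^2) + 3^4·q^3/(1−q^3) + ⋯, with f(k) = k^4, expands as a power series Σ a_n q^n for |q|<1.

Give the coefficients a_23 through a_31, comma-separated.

279842, 358258, 391251, 485554, 538084, 655746, 707282, 872644, 923522

[q^23] f(1)=1,f(23)=279841 ⇒ 279842
q^24  k|24↦f(k): 24:331776 12:20736 8:4096 6:1296 4:256 3:81 2:16 1:1  a_24=358258
n=25: 25·1 5·5 1·25  f→[390625+625+1]=391251
n=26: 26·1 13·2 2·13 1·26  f→[456976+28561+16+1]=485554
q^27  k|27↦f(k): 27:531441 9:6561 3:81 1:1  a_27=538084
[q^28] f(28)=614656,f(14)=38416,f(7)=2401,f(4)=256,f(2)=16,f(1)=1 ⇒ 655746
d|29:{29,1}  Σf=707281+1=707282
[q^30] f(1)=1,f(2)=16,f(3)=81,f(5)=625,f(6)=1296,f(10)=10000,f(15)=50625,f(30)=810000 ⇒ 872644
d|31:{1,31}  Σf=1+923521=923522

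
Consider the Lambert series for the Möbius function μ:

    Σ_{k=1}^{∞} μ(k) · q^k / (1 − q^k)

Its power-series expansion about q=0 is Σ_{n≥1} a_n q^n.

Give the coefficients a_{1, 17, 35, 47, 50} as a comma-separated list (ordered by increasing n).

d|1:{1}  Σμ=1=1
q^17  k|17↦μ(k): 1:1 17:-1  a_17=0
[q^35] μ(1)=1,μ(5)=-1,μ(7)=-1,μ(35)=1 ⇒ 0
n=47: 47·1 1·47  μ→[(-1)+1]=0
n=50: 1·50 2·25 5·10 10·5 25·2 50·1  μ→[1+(-1)+(-1)+1+0+0]=0

1, 0, 0, 0, 0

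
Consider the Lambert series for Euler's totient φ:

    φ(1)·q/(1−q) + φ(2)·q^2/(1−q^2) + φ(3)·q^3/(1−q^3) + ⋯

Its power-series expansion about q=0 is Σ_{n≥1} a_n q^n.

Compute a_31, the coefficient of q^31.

n=31: 1·31 31·1  φ→[1+30]=31

a_31 = 31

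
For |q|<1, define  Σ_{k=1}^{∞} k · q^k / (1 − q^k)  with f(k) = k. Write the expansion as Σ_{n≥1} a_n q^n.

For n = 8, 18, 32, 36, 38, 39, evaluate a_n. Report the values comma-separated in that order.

[q^8] f(8)=8,f(4)=4,f(2)=2,f(1)=1 ⇒ 15
n=18: 1·18 2·9 3·6 6·3 9·2 18·1  f→[1+2+3+6+9+18]=39
n=32: 1·32 2·16 4·8 8·4 16·2 32·1  f→[1+2+4+8+16+32]=63
[q^36] f(1)=1,f(2)=2,f(3)=3,f(4)=4,f(6)=6,f(9)=9,f(12)=12,f(18)=18,f(36)=36 ⇒ 91
[q^38] f(1)=1,f(2)=2,f(19)=19,f(38)=38 ⇒ 60
n=39: 39·1 13·3 3·13 1·39  f→[39+13+3+1]=56

15, 39, 63, 91, 60, 56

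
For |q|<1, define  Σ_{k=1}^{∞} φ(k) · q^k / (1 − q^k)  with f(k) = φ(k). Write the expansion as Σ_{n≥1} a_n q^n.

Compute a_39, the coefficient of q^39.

q^39  k|39↦φ(k): 39:24 13:12 3:2 1:1  a_39=39

a_39 = 39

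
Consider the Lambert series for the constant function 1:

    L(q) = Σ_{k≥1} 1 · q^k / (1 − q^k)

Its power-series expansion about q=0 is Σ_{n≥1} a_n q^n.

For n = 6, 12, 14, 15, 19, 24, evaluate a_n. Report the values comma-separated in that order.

4, 6, 4, 4, 2, 8

d|6:{1,2,3,6}  Σf=1+1+1+1=4
[q^12] f(1)=1,f(2)=1,f(3)=1,f(4)=1,f(6)=1,f(12)=1 ⇒ 6
[q^14] f(14)=1,f(7)=1,f(2)=1,f(1)=1 ⇒ 4
[q^15] f(15)=1,f(5)=1,f(3)=1,f(1)=1 ⇒ 4
n=19: 1·19 19·1  f→[1+1]=2
d|24:{1,2,3,4,6,8,12,24}  Σf=1+1+1+1+1+1+1+1=8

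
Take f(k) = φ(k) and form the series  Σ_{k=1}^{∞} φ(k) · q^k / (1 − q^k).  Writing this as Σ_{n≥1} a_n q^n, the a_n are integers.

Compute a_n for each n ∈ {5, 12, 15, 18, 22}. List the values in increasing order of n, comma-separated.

[q^5] φ(1)=1,φ(5)=4 ⇒ 5
n=12: 12·1 6·2 4·3 3·4 2·6 1·12  φ→[4+2+2+2+1+1]=12
q^15  k|15↦φ(k): 15:8 5:4 3:2 1:1  a_15=15
[q^18] φ(18)=6,φ(9)=6,φ(6)=2,φ(3)=2,φ(2)=1,φ(1)=1 ⇒ 18
d|22:{1,2,11,22}  Σφ=1+1+10+10=22

5, 12, 15, 18, 22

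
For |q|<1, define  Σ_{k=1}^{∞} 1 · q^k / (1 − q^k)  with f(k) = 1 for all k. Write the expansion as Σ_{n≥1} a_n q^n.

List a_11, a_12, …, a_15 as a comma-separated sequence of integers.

q^11  k|11↦f(k): 1:1 11:1  a_11=2
[q^12] f(12)=1,f(6)=1,f(4)=1,f(3)=1,f(2)=1,f(1)=1 ⇒ 6
q^13  k|13↦f(k): 13:1 1:1  a_13=2
n=14: 14·1 7·2 2·7 1·14  f→[1+1+1+1]=4
n=15: 1·15 3·5 5·3 15·1  f→[1+1+1+1]=4

2, 6, 2, 4, 4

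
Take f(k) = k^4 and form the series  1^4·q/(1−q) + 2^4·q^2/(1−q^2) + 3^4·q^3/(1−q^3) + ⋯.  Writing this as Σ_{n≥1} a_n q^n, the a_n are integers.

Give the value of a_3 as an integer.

[q^3] f(1)=1,f(3)=81 ⇒ 82

a_3 = 82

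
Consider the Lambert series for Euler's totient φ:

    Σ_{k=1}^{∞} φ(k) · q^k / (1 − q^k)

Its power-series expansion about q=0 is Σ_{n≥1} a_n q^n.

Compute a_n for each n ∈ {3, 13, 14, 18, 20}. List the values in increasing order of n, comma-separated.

d|3:{3,1}  Σφ=2+1=3
n=13: 13·1 1·13  φ→[12+1]=13
d|14:{1,2,7,14}  Σφ=1+1+6+6=14
[q^18] φ(1)=1,φ(2)=1,φ(3)=2,φ(6)=2,φ(9)=6,φ(18)=6 ⇒ 18
q^20  k|20↦φ(k): 20:8 10:4 5:4 4:2 2:1 1:1  a_20=20

3, 13, 14, 18, 20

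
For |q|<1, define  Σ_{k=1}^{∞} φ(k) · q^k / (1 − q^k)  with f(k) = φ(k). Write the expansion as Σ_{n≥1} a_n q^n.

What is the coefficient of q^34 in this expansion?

n=34: 1·34 2·17 17·2 34·1  φ→[1+1+16+16]=34

a_34 = 34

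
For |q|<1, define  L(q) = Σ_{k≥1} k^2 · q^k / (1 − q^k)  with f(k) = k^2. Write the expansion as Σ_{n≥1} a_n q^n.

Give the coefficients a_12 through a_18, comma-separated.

[q^12] f(1)=1,f(2)=4,f(3)=9,f(4)=16,f(6)=36,f(12)=144 ⇒ 210
q^13  k|13↦f(k): 1:1 13:169  a_13=170
[q^14] f(1)=1,f(2)=4,f(7)=49,f(14)=196 ⇒ 250
n=15: 15·1 5·3 3·5 1·15  f→[225+25+9+1]=260
q^16  k|16↦f(k): 1:1 2:4 4:16 8:64 16:256  a_16=341
d|17:{17,1}  Σf=289+1=290
d|18:{18,9,6,3,2,1}  Σf=324+81+36+9+4+1=455

210, 170, 250, 260, 341, 290, 455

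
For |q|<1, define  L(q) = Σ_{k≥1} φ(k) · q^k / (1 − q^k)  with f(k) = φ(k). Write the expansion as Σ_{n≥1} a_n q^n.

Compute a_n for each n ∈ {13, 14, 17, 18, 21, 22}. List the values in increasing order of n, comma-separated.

d|13:{1,13}  Σφ=1+12=13
n=14: 1·14 2·7 7·2 14·1  φ→[1+1+6+6]=14
n=17: 1·17 17·1  φ→[1+16]=17
d|18:{18,9,6,3,2,1}  Σφ=6+6+2+2+1+1=18
q^21  k|21↦φ(k): 1:1 3:2 7:6 21:12  a_21=21
d|22:{22,11,2,1}  Σφ=10+10+1+1=22

13, 14, 17, 18, 21, 22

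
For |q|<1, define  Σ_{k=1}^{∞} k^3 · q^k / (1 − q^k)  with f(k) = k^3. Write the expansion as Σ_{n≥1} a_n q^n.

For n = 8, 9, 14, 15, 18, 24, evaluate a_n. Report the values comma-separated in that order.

585, 757, 3096, 3528, 6813, 16380

n=8: 8·1 4·2 2·4 1·8  f→[512+64+8+1]=585
q^9  k|9↦f(k): 9:729 3:27 1:1  a_9=757
[q^14] f(1)=1,f(2)=8,f(7)=343,f(14)=2744 ⇒ 3096
d|15:{15,5,3,1}  Σf=3375+125+27+1=3528
n=18: 18·1 9·2 6·3 3·6 2·9 1·18  f→[5832+729+216+27+8+1]=6813
[q^24] f(24)=13824,f(12)=1728,f(8)=512,f(6)=216,f(4)=64,f(3)=27,f(2)=8,f(1)=1 ⇒ 16380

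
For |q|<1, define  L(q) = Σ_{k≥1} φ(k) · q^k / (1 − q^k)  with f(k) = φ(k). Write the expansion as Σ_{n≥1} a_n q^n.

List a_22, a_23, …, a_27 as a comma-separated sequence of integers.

[q^22] φ(22)=10,φ(11)=10,φ(2)=1,φ(1)=1 ⇒ 22
[q^23] φ(23)=22,φ(1)=1 ⇒ 23
n=24: 24·1 12·2 8·3 6·4 4·6 3·8 2·12 1·24  φ→[8+4+4+2+2+2+1+1]=24
q^25  k|25↦φ(k): 1:1 5:4 25:20  a_25=25
n=26: 26·1 13·2 2·13 1·26  φ→[12+12+1+1]=26
n=27: 1·27 3·9 9·3 27·1  φ→[1+2+6+18]=27

22, 23, 24, 25, 26, 27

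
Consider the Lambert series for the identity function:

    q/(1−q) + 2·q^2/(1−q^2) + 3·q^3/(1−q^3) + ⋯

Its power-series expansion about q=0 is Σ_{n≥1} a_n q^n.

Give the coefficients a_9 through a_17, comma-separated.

n=9: 9·1 3·3 1·9  f→[9+3+1]=13
d|10:{1,2,5,10}  Σf=1+2+5+10=18
[q^11] f(1)=1,f(11)=11 ⇒ 12
d|12:{1,2,3,4,6,12}  Σf=1+2+3+4+6+12=28
[q^13] f(13)=13,f(1)=1 ⇒ 14
d|14:{14,7,2,1}  Σf=14+7+2+1=24
q^15  k|15↦f(k): 1:1 3:3 5:5 15:15  a_15=24
q^16  k|16↦f(k): 16:16 8:8 4:4 2:2 1:1  a_16=31
[q^17] f(17)=17,f(1)=1 ⇒ 18

13, 18, 12, 28, 14, 24, 24, 31, 18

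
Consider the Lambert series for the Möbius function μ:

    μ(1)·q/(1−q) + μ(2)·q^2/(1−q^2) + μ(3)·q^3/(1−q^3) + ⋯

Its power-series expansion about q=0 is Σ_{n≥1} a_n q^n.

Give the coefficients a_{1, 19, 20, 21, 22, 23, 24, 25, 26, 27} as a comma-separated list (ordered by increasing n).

1, 0, 0, 0, 0, 0, 0, 0, 0, 0

d|1:{1}  Σμ=1=1
d|19:{19,1}  Σμ=(-1)+1=0
d|20:{1,2,4,5,10,20}  Σμ=1+(-1)+0+(-1)+1+0=0
n=21: 21·1 7·3 3·7 1·21  μ→[1+(-1)+(-1)+1]=0
[q^22] μ(22)=1,μ(11)=-1,μ(2)=-1,μ(1)=1 ⇒ 0
d|23:{23,1}  Σμ=(-1)+1=0
d|24:{24,12,8,6,4,3,2,1}  Σμ=0+0+0+1+0+(-1)+(-1)+1=0
[q^25] μ(1)=1,μ(5)=-1,μ(25)=0 ⇒ 0
n=26: 1·26 2·13 13·2 26·1  μ→[1+(-1)+(-1)+1]=0
[q^27] μ(27)=0,μ(9)=0,μ(3)=-1,μ(1)=1 ⇒ 0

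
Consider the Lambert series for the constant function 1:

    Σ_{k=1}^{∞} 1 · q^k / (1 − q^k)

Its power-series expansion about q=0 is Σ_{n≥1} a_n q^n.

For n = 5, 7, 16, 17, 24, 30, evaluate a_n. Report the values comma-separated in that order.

2, 2, 5, 2, 8, 8

n=5: 1·5 5·1  f→[1+1]=2
d|7:{1,7}  Σf=1+1=2
n=16: 1·16 2·8 4·4 8·2 16·1  f→[1+1+1+1+1]=5
[q^17] f(1)=1,f(17)=1 ⇒ 2
d|24:{24,12,8,6,4,3,2,1}  Σf=1+1+1+1+1+1+1+1=8
d|30:{30,15,10,6,5,3,2,1}  Σf=1+1+1+1+1+1+1+1=8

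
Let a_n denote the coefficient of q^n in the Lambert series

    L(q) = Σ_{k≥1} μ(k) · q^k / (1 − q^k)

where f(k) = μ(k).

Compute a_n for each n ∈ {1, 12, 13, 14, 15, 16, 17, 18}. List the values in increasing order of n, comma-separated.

q^1  k|1↦μ(k): 1:1  a_1=1
d|12:{12,6,4,3,2,1}  Σμ=0+1+0+(-1)+(-1)+1=0
d|13:{1,13}  Σμ=1+(-1)=0
d|14:{14,7,2,1}  Σμ=1+(-1)+(-1)+1=0
n=15: 1·15 3·5 5·3 15·1  μ→[1+(-1)+(-1)+1]=0
[q^16] μ(16)=0,μ(8)=0,μ(4)=0,μ(2)=-1,μ(1)=1 ⇒ 0
n=17: 1·17 17·1  μ→[1+(-1)]=0
n=18: 18·1 9·2 6·3 3·6 2·9 1·18  μ→[0+0+1+(-1)+(-1)+1]=0

1, 0, 0, 0, 0, 0, 0, 0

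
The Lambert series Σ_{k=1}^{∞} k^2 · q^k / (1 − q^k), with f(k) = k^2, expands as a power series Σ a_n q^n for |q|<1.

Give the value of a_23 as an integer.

d|23:{1,23}  Σf=1+529=530

a_23 = 530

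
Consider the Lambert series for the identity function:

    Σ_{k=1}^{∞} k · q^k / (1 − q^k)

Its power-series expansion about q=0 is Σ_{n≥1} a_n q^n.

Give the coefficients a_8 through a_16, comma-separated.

d|8:{8,4,2,1}  Σf=8+4+2+1=15
d|9:{1,3,9}  Σf=1+3+9=13
[q^10] f(1)=1,f(2)=2,f(5)=5,f(10)=10 ⇒ 18
d|11:{11,1}  Σf=11+1=12
[q^12] f(12)=12,f(6)=6,f(4)=4,f(3)=3,f(2)=2,f(1)=1 ⇒ 28
d|13:{1,13}  Σf=1+13=14
d|14:{1,2,7,14}  Σf=1+2+7+14=24
n=15: 1·15 3·5 5·3 15·1  f→[1+3+5+15]=24
q^16  k|16↦f(k): 16:16 8:8 4:4 2:2 1:1  a_16=31

15, 13, 18, 12, 28, 14, 24, 24, 31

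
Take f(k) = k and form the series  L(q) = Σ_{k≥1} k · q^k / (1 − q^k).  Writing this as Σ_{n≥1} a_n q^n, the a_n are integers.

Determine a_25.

q^25  k|25↦f(k): 1:1 5:5 25:25  a_25=31

a_25 = 31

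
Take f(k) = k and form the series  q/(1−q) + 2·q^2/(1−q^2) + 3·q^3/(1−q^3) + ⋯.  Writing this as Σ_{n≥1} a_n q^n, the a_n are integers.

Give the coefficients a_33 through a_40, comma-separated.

48, 54, 48, 91, 38, 60, 56, 90

n=33: 1·33 3·11 11·3 33·1  f→[1+3+11+33]=48
d|34:{1,2,17,34}  Σf=1+2+17+34=54
n=35: 35·1 7·5 5·7 1·35  f→[35+7+5+1]=48
q^36  k|36↦f(k): 1:1 2:2 3:3 4:4 6:6 9:9 12:12 18:18 36:36  a_36=91
q^37  k|37↦f(k): 1:1 37:37  a_37=38
d|38:{38,19,2,1}  Σf=38+19+2+1=60
n=39: 39·1 13·3 3·13 1·39  f→[39+13+3+1]=56
[q^40] f(1)=1,f(2)=2,f(4)=4,f(5)=5,f(8)=8,f(10)=10,f(20)=20,f(40)=40 ⇒ 90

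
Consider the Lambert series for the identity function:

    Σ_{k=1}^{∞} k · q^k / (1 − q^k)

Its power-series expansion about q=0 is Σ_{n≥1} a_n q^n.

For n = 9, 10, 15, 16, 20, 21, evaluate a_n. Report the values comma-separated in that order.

13, 18, 24, 31, 42, 32

q^9  k|9↦f(k): 1:1 3:3 9:9  a_9=13
[q^10] f(10)=10,f(5)=5,f(2)=2,f(1)=1 ⇒ 18
n=15: 1·15 3·5 5·3 15·1  f→[1+3+5+15]=24
[q^16] f(1)=1,f(2)=2,f(4)=4,f(8)=8,f(16)=16 ⇒ 31
n=20: 20·1 10·2 5·4 4·5 2·10 1·20  f→[20+10+5+4+2+1]=42
q^21  k|21↦f(k): 1:1 3:3 7:7 21:21  a_21=32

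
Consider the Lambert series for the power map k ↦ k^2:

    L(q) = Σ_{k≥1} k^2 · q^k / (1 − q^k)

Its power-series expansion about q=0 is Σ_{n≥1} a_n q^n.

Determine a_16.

a_16 = 341

q^16  k|16↦f(k): 1:1 2:4 4:16 8:64 16:256  a_16=341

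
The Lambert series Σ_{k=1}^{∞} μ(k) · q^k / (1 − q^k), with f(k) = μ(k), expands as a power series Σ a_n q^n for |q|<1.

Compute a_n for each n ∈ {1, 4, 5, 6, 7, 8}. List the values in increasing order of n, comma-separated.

1, 0, 0, 0, 0, 0

n=1: 1·1  μ→[1]=1
n=4: 4·1 2·2 1·4  μ→[0+(-1)+1]=0
q^5  k|5↦μ(k): 5:-1 1:1  a_5=0
n=6: 1·6 2·3 3·2 6·1  μ→[1+(-1)+(-1)+1]=0
q^7  k|7↦μ(k): 1:1 7:-1  a_7=0
[q^8] μ(1)=1,μ(2)=-1,μ(4)=0,μ(8)=0 ⇒ 0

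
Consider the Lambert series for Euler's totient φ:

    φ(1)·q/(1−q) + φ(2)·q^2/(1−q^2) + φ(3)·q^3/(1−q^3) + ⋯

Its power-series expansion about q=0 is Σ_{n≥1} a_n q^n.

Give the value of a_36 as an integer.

q^36  k|36↦φ(k): 36:12 18:6 12:4 9:6 6:2 4:2 3:2 2:1 1:1  a_36=36

a_36 = 36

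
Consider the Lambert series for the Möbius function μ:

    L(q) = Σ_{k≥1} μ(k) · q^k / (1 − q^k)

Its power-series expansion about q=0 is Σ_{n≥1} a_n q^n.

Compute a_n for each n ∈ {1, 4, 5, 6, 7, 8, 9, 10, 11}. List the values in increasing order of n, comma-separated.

1, 0, 0, 0, 0, 0, 0, 0, 0

n=1: 1·1  μ→[1]=1
q^4  k|4↦μ(k): 1:1 2:-1 4:0  a_4=0
q^5  k|5↦μ(k): 5:-1 1:1  a_5=0
n=6: 6·1 3·2 2·3 1·6  μ→[1+(-1)+(-1)+1]=0
n=7: 1·7 7·1  μ→[1+(-1)]=0
q^8  k|8↦μ(k): 8:0 4:0 2:-1 1:1  a_8=0
d|9:{9,3,1}  Σμ=0+(-1)+1=0
n=10: 10·1 5·2 2·5 1·10  μ→[1+(-1)+(-1)+1]=0
d|11:{1,11}  Σμ=1+(-1)=0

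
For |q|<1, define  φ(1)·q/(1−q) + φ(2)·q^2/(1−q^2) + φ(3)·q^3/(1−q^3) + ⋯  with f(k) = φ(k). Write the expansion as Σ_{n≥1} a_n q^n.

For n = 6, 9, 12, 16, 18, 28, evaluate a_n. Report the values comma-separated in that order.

n=6: 1·6 2·3 3·2 6·1  φ→[1+1+2+2]=6
n=9: 1·9 3·3 9·1  φ→[1+2+6]=9
n=12: 1·12 2·6 3·4 4·3 6·2 12·1  φ→[1+1+2+2+2+4]=12
q^16  k|16↦φ(k): 16:8 8:4 4:2 2:1 1:1  a_16=16
[q^18] φ(1)=1,φ(2)=1,φ(3)=2,φ(6)=2,φ(9)=6,φ(18)=6 ⇒ 18
n=28: 28·1 14·2 7·4 4·7 2·14 1·28  φ→[12+6+6+2+1+1]=28

6, 9, 12, 16, 18, 28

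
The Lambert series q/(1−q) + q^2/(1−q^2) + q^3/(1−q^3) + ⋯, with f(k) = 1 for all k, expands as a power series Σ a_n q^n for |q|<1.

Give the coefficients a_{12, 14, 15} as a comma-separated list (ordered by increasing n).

d|12:{1,2,3,4,6,12}  Σf=1+1+1+1+1+1=6
n=14: 1·14 2·7 7·2 14·1  f→[1+1+1+1]=4
q^15  k|15↦f(k): 15:1 5:1 3:1 1:1  a_15=4

6, 4, 4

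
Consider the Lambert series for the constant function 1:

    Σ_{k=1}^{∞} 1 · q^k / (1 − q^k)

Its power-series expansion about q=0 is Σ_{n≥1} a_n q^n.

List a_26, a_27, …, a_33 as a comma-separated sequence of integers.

4, 4, 6, 2, 8, 2, 6, 4

n=26: 26·1 13·2 2·13 1·26  f→[1+1+1+1]=4
d|27:{27,9,3,1}  Σf=1+1+1+1=4
n=28: 28·1 14·2 7·4 4·7 2·14 1·28  f→[1+1+1+1+1+1]=6
[q^29] f(29)=1,f(1)=1 ⇒ 2
d|30:{1,2,3,5,6,10,15,30}  Σf=1+1+1+1+1+1+1+1=8
[q^31] f(31)=1,f(1)=1 ⇒ 2
[q^32] f(32)=1,f(16)=1,f(8)=1,f(4)=1,f(2)=1,f(1)=1 ⇒ 6
q^33  k|33↦f(k): 33:1 11:1 3:1 1:1  a_33=4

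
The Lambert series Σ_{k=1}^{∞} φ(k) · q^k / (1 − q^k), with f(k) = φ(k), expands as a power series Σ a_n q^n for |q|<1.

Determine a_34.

[q^34] φ(34)=16,φ(17)=16,φ(2)=1,φ(1)=1 ⇒ 34

a_34 = 34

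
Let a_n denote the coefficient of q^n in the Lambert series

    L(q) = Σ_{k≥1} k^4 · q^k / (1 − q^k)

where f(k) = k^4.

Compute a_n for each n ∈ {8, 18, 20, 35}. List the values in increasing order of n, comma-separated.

4369, 112931, 170898, 1503652

q^8  k|8↦f(k): 8:4096 4:256 2:16 1:1  a_8=4369
d|18:{18,9,6,3,2,1}  Σf=104976+6561+1296+81+16+1=112931
q^20  k|20↦f(k): 1:1 2:16 4:256 5:625 10:10000 20:160000  a_20=170898
d|35:{1,5,7,35}  Σf=1+625+2401+1500625=1503652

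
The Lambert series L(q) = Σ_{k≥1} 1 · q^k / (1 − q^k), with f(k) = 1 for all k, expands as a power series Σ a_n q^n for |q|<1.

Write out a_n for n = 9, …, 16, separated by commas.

n=9: 1·9 3·3 9·1  f→[1+1+1]=3
d|10:{1,2,5,10}  Σf=1+1+1+1=4
d|11:{11,1}  Σf=1+1=2
n=12: 12·1 6·2 4·3 3·4 2·6 1·12  f→[1+1+1+1+1+1]=6
n=13: 13·1 1·13  f→[1+1]=2
q^14  k|14↦f(k): 1:1 2:1 7:1 14:1  a_14=4
[q^15] f(1)=1,f(3)=1,f(5)=1,f(15)=1 ⇒ 4
n=16: 16·1 8·2 4·4 2·8 1·16  f→[1+1+1+1+1]=5

3, 4, 2, 6, 2, 4, 4, 5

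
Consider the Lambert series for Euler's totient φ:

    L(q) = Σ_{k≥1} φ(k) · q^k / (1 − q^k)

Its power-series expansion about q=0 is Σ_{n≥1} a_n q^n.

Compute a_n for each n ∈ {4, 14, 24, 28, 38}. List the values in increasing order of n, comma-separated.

n=4: 1·4 2·2 4·1  φ→[1+1+2]=4
[q^14] φ(1)=1,φ(2)=1,φ(7)=6,φ(14)=6 ⇒ 14
q^24  k|24↦φ(k): 24:8 12:4 8:4 6:2 4:2 3:2 2:1 1:1  a_24=24
n=28: 28·1 14·2 7·4 4·7 2·14 1·28  φ→[12+6+6+2+1+1]=28
q^38  k|38↦φ(k): 38:18 19:18 2:1 1:1  a_38=38

4, 14, 24, 28, 38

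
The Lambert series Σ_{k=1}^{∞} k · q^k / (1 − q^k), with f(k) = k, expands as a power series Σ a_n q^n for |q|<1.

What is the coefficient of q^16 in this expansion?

a_16 = 31

q^16  k|16↦f(k): 16:16 8:8 4:4 2:2 1:1  a_16=31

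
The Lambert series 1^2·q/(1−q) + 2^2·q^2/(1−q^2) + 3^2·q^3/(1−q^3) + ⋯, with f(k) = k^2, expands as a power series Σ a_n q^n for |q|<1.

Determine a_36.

a_36 = 1911

[q^36] f(36)=1296,f(18)=324,f(12)=144,f(9)=81,f(6)=36,f(4)=16,f(3)=9,f(2)=4,f(1)=1 ⇒ 1911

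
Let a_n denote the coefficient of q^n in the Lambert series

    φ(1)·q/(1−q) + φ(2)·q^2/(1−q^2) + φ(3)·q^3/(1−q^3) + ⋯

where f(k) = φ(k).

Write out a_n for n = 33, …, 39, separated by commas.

q^33  k|33↦φ(k): 33:20 11:10 3:2 1:1  a_33=33
q^34  k|34↦φ(k): 34:16 17:16 2:1 1:1  a_34=34
[q^35] φ(35)=24,φ(7)=6,φ(5)=4,φ(1)=1 ⇒ 35
d|36:{1,2,3,4,6,9,12,18,36}  Σφ=1+1+2+2+2+6+4+6+12=36
q^37  k|37↦φ(k): 1:1 37:36  a_37=37
q^38  k|38↦φ(k): 1:1 2:1 19:18 38:18  a_38=38
d|39:{1,3,13,39}  Σφ=1+2+12+24=39

33, 34, 35, 36, 37, 38, 39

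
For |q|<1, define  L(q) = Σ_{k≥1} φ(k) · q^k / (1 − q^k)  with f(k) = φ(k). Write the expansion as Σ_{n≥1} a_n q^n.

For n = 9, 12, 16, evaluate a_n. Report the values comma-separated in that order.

q^9  k|9↦φ(k): 9:6 3:2 1:1  a_9=9
[q^12] φ(1)=1,φ(2)=1,φ(3)=2,φ(4)=2,φ(6)=2,φ(12)=4 ⇒ 12
n=16: 16·1 8·2 4·4 2·8 1·16  φ→[8+4+2+1+1]=16

9, 12, 16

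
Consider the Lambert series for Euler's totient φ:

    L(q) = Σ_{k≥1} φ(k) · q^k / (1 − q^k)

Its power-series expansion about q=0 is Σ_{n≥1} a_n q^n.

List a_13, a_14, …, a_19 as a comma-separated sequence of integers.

n=13: 13·1 1·13  φ→[12+1]=13
[q^14] φ(14)=6,φ(7)=6,φ(2)=1,φ(1)=1 ⇒ 14
d|15:{1,3,5,15}  Σφ=1+2+4+8=15
d|16:{16,8,4,2,1}  Σφ=8+4+2+1+1=16
[q^17] φ(1)=1,φ(17)=16 ⇒ 17
d|18:{1,2,3,6,9,18}  Σφ=1+1+2+2+6+6=18
d|19:{1,19}  Σφ=1+18=19

13, 14, 15, 16, 17, 18, 19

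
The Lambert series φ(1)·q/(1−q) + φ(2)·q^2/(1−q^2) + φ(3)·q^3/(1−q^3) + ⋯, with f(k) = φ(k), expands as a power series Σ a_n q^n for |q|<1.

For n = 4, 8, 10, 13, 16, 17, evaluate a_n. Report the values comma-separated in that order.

n=4: 1·4 2·2 4·1  φ→[1+1+2]=4
n=8: 8·1 4·2 2·4 1·8  φ→[4+2+1+1]=8
[q^10] φ(10)=4,φ(5)=4,φ(2)=1,φ(1)=1 ⇒ 10
n=13: 1·13 13·1  φ→[1+12]=13
n=16: 1·16 2·8 4·4 8·2 16·1  φ→[1+1+2+4+8]=16
n=17: 1·17 17·1  φ→[1+16]=17

4, 8, 10, 13, 16, 17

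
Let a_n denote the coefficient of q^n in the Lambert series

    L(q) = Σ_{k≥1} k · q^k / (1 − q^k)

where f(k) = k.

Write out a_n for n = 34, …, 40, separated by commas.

[q^34] f(1)=1,f(2)=2,f(17)=17,f(34)=34 ⇒ 54
n=35: 35·1 7·5 5·7 1·35  f→[35+7+5+1]=48
q^36  k|36↦f(k): 36:36 18:18 12:12 9:9 6:6 4:4 3:3 2:2 1:1  a_36=91
[q^37] f(1)=1,f(37)=37 ⇒ 38
d|38:{1,2,19,38}  Σf=1+2+19+38=60
[q^39] f(1)=1,f(3)=3,f(13)=13,f(39)=39 ⇒ 56
d|40:{40,20,10,8,5,4,2,1}  Σf=40+20+10+8+5+4+2+1=90

54, 48, 91, 38, 60, 56, 90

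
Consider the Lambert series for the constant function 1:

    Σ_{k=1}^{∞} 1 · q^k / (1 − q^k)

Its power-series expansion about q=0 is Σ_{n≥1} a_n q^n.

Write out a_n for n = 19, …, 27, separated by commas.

n=19: 1·19 19·1  f→[1+1]=2
n=20: 20·1 10·2 5·4 4·5 2·10 1·20  f→[1+1+1+1+1+1]=6
n=21: 21·1 7·3 3·7 1·21  f→[1+1+1+1]=4
q^22  k|22↦f(k): 1:1 2:1 11:1 22:1  a_22=4
[q^23] f(23)=1,f(1)=1 ⇒ 2
n=24: 24·1 12·2 8·3 6·4 4·6 3·8 2·12 1·24  f→[1+1+1+1+1+1+1+1]=8
q^25  k|25↦f(k): 25:1 5:1 1:1  a_25=3
[q^26] f(26)=1,f(13)=1,f(2)=1,f(1)=1 ⇒ 4
[q^27] f(27)=1,f(9)=1,f(3)=1,f(1)=1 ⇒ 4

2, 6, 4, 4, 2, 8, 3, 4, 4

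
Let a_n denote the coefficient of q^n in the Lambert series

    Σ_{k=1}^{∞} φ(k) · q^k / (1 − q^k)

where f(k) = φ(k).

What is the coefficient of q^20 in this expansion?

[q^20] φ(20)=8,φ(10)=4,φ(5)=4,φ(4)=2,φ(2)=1,φ(1)=1 ⇒ 20

a_20 = 20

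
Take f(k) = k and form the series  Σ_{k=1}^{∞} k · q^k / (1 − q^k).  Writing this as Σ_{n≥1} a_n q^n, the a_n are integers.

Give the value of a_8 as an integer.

a_8 = 15

[q^8] f(1)=1,f(2)=2,f(4)=4,f(8)=8 ⇒ 15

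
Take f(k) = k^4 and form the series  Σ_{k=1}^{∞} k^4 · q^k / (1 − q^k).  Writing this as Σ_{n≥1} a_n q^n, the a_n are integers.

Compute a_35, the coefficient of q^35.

[q^35] f(1)=1,f(5)=625,f(7)=2401,f(35)=1500625 ⇒ 1503652

a_35 = 1503652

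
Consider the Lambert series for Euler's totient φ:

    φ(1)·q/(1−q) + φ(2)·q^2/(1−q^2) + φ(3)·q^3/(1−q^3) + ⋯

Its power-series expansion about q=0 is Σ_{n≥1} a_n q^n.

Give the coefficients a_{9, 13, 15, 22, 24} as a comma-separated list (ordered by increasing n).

n=9: 1·9 3·3 9·1  φ→[1+2+6]=9
d|13:{1,13}  Σφ=1+12=13
n=15: 1·15 3·5 5·3 15·1  φ→[1+2+4+8]=15
[q^22] φ(22)=10,φ(11)=10,φ(2)=1,φ(1)=1 ⇒ 22
q^24  k|24↦φ(k): 24:8 12:4 8:4 6:2 4:2 3:2 2:1 1:1  a_24=24

9, 13, 15, 22, 24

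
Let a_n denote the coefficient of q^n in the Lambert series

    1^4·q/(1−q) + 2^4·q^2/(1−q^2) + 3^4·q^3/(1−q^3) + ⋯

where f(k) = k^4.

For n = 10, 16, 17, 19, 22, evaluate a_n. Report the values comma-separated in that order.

[q^10] f(10)=10000,f(5)=625,f(2)=16,f(1)=1 ⇒ 10642
[q^16] f(16)=65536,f(8)=4096,f(4)=256,f(2)=16,f(1)=1 ⇒ 69905
n=17: 17·1 1·17  f→[83521+1]=83522
q^19  k|19↦f(k): 1:1 19:130321  a_19=130322
d|22:{22,11,2,1}  Σf=234256+14641+16+1=248914

10642, 69905, 83522, 130322, 248914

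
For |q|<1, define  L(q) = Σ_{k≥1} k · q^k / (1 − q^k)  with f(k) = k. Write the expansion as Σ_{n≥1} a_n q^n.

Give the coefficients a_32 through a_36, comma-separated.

[q^32] f(1)=1,f(2)=2,f(4)=4,f(8)=8,f(16)=16,f(32)=32 ⇒ 63
d|33:{1,3,11,33}  Σf=1+3+11+33=48
[q^34] f(1)=1,f(2)=2,f(17)=17,f(34)=34 ⇒ 54
[q^35] f(1)=1,f(5)=5,f(7)=7,f(35)=35 ⇒ 48
d|36:{1,2,3,4,6,9,12,18,36}  Σf=1+2+3+4+6+9+12+18+36=91

63, 48, 54, 48, 91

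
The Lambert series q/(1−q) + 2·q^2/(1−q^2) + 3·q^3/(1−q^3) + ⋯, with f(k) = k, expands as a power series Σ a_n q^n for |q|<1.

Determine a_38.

a_38 = 60

q^38  k|38↦f(k): 1:1 2:2 19:19 38:38  a_38=60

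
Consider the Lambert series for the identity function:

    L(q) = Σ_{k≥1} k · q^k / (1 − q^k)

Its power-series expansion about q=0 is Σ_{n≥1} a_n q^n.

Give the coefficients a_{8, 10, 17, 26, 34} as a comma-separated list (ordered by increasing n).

15, 18, 18, 42, 54

d|8:{8,4,2,1}  Σf=8+4+2+1=15
d|10:{10,5,2,1}  Σf=10+5+2+1=18
q^17  k|17↦f(k): 17:17 1:1  a_17=18
[q^26] f(1)=1,f(2)=2,f(13)=13,f(26)=26 ⇒ 42
[q^34] f(34)=34,f(17)=17,f(2)=2,f(1)=1 ⇒ 54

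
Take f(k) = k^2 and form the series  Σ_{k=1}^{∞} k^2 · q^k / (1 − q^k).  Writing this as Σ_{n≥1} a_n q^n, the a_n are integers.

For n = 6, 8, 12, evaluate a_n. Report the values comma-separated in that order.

50, 85, 210

n=6: 1·6 2·3 3·2 6·1  f→[1+4+9+36]=50
n=8: 8·1 4·2 2·4 1·8  f→[64+16+4+1]=85
[q^12] f(1)=1,f(2)=4,f(3)=9,f(4)=16,f(6)=36,f(12)=144 ⇒ 210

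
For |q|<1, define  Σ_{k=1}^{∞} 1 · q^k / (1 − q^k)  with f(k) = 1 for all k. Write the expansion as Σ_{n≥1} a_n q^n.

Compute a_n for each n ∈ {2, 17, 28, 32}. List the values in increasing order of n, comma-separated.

n=2: 1·2 2·1  f→[1+1]=2
q^17  k|17↦f(k): 17:1 1:1  a_17=2
q^28  k|28↦f(k): 28:1 14:1 7:1 4:1 2:1 1:1  a_28=6
d|32:{32,16,8,4,2,1}  Σf=1+1+1+1+1+1=6

2, 2, 6, 6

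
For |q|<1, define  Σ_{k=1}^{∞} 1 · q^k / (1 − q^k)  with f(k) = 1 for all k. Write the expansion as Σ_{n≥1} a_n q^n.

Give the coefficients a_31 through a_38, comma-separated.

n=31: 1·31 31·1  f→[1+1]=2
n=32: 32·1 16·2 8·4 4·8 2·16 1·32  f→[1+1+1+1+1+1]=6
d|33:{1,3,11,33}  Σf=1+1+1+1=4
[q^34] f(34)=1,f(17)=1,f(2)=1,f(1)=1 ⇒ 4
[q^35] f(1)=1,f(5)=1,f(7)=1,f(35)=1 ⇒ 4
n=36: 36·1 18·2 12·3 9·4 6·6 4·9 3·12 2·18 1·36  f→[1+1+1+1+1+1+1+1+1]=9
q^37  k|37↦f(k): 1:1 37:1  a_37=2
[q^38] f(38)=1,f(19)=1,f(2)=1,f(1)=1 ⇒ 4

2, 6, 4, 4, 4, 9, 2, 4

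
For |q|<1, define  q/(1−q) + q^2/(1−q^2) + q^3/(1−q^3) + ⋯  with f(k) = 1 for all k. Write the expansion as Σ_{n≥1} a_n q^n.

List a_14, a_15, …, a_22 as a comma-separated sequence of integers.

4, 4, 5, 2, 6, 2, 6, 4, 4

d|14:{14,7,2,1}  Σf=1+1+1+1=4
q^15  k|15↦f(k): 15:1 5:1 3:1 1:1  a_15=4
d|16:{1,2,4,8,16}  Σf=1+1+1+1+1=5
[q^17] f(1)=1,f(17)=1 ⇒ 2
n=18: 18·1 9·2 6·3 3·6 2·9 1·18  f→[1+1+1+1+1+1]=6
q^19  k|19↦f(k): 19:1 1:1  a_19=2
q^20  k|20↦f(k): 1:1 2:1 4:1 5:1 10:1 20:1  a_20=6
n=21: 21·1 7·3 3·7 1·21  f→[1+1+1+1]=4
n=22: 22·1 11·2 2·11 1·22  f→[1+1+1+1]=4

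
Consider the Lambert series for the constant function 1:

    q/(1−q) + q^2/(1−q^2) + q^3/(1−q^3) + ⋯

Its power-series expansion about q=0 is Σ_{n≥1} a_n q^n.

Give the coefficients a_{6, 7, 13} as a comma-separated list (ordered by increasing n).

d|6:{6,3,2,1}  Σf=1+1+1+1=4
q^7  k|7↦f(k): 1:1 7:1  a_7=2
d|13:{13,1}  Σf=1+1=2

4, 2, 2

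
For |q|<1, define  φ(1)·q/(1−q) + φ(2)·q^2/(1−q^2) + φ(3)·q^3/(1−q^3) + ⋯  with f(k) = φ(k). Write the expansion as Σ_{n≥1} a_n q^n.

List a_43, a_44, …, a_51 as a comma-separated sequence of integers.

d|43:{1,43}  Σφ=1+42=43
n=44: 44·1 22·2 11·4 4·11 2·22 1·44  φ→[20+10+10+2+1+1]=44
d|45:{1,3,5,9,15,45}  Σφ=1+2+4+6+8+24=45
d|46:{46,23,2,1}  Σφ=22+22+1+1=46
[q^47] φ(47)=46,φ(1)=1 ⇒ 47
d|48:{1,2,3,4,6,8,12,16,24,48}  Σφ=1+1+2+2+2+4+4+8+8+16=48
d|49:{49,7,1}  Σφ=42+6+1=49
d|50:{50,25,10,5,2,1}  Σφ=20+20+4+4+1+1=50
n=51: 51·1 17·3 3·17 1·51  φ→[32+16+2+1]=51

43, 44, 45, 46, 47, 48, 49, 50, 51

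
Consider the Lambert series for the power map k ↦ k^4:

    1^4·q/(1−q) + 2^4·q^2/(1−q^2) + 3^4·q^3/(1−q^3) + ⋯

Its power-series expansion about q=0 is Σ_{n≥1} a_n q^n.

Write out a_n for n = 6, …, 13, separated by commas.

n=6: 1·6 2·3 3·2 6·1  f→[1+16+81+1296]=1394
d|7:{7,1}  Σf=2401+1=2402
n=8: 1·8 2·4 4·2 8·1  f→[1+16+256+4096]=4369
d|9:{9,3,1}  Σf=6561+81+1=6643
d|10:{10,5,2,1}  Σf=10000+625+16+1=10642
[q^11] f(1)=1,f(11)=14641 ⇒ 14642
q^12  k|12↦f(k): 1:1 2:16 3:81 4:256 6:1296 12:20736  a_12=22386
[q^13] f(1)=1,f(13)=28561 ⇒ 28562

1394, 2402, 4369, 6643, 10642, 14642, 22386, 28562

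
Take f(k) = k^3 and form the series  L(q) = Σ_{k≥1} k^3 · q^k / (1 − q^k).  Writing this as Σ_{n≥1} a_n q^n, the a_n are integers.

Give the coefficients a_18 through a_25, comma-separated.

n=18: 1·18 2·9 3·6 6·3 9·2 18·1  f→[1+8+27+216+729+5832]=6813
q^19  k|19↦f(k): 19:6859 1:1  a_19=6860
q^20  k|20↦f(k): 20:8000 10:1000 5:125 4:64 2:8 1:1  a_20=9198
[q^21] f(21)=9261,f(7)=343,f(3)=27,f(1)=1 ⇒ 9632
q^22  k|22↦f(k): 1:1 2:8 11:1331 22:10648  a_22=11988
[q^23] f(1)=1,f(23)=12167 ⇒ 12168
q^24  k|24↦f(k): 1:1 2:8 3:27 4:64 6:216 8:512 12:1728 24:13824  a_24=16380
n=25: 25·1 5·5 1·25  f→[15625+125+1]=15751

6813, 6860, 9198, 9632, 11988, 12168, 16380, 15751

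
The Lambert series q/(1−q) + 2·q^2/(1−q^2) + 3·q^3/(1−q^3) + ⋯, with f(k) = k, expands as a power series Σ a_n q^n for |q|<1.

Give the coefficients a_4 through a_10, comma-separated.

n=4: 1·4 2·2 4·1  f→[1+2+4]=7
d|5:{5,1}  Σf=5+1=6
[q^6] f(1)=1,f(2)=2,f(3)=3,f(6)=6 ⇒ 12
q^7  k|7↦f(k): 1:1 7:7  a_7=8
q^8  k|8↦f(k): 8:8 4:4 2:2 1:1  a_8=15
[q^9] f(9)=9,f(3)=3,f(1)=1 ⇒ 13
q^10  k|10↦f(k): 10:10 5:5 2:2 1:1  a_10=18

7, 6, 12, 8, 15, 13, 18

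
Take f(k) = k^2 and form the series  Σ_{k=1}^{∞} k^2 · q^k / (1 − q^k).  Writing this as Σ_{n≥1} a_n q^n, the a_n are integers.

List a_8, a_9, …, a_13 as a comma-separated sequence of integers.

85, 91, 130, 122, 210, 170

q^8  k|8↦f(k): 8:64 4:16 2:4 1:1  a_8=85
[q^9] f(1)=1,f(3)=9,f(9)=81 ⇒ 91
n=10: 1·10 2·5 5·2 10·1  f→[1+4+25+100]=130
[q^11] f(1)=1,f(11)=121 ⇒ 122
n=12: 1·12 2·6 3·4 4·3 6·2 12·1  f→[1+4+9+16+36+144]=210
[q^13] f(13)=169,f(1)=1 ⇒ 170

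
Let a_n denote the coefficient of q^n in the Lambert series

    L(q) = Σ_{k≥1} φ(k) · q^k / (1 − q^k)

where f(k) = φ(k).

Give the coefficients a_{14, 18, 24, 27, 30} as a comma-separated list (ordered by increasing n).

[q^14] φ(14)=6,φ(7)=6,φ(2)=1,φ(1)=1 ⇒ 14
n=18: 1·18 2·9 3·6 6·3 9·2 18·1  φ→[1+1+2+2+6+6]=18
[q^24] φ(24)=8,φ(12)=4,φ(8)=4,φ(6)=2,φ(4)=2,φ(3)=2,φ(2)=1,φ(1)=1 ⇒ 24
q^27  k|27↦φ(k): 1:1 3:2 9:6 27:18  a_27=27
n=30: 1·30 2·15 3·10 5·6 6·5 10·3 15·2 30·1  φ→[1+1+2+4+2+4+8+8]=30

14, 18, 24, 27, 30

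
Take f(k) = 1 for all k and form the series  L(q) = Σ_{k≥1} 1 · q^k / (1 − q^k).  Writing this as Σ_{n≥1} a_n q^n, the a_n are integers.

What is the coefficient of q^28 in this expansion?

a_28 = 6

[q^28] f(28)=1,f(14)=1,f(7)=1,f(4)=1,f(2)=1,f(1)=1 ⇒ 6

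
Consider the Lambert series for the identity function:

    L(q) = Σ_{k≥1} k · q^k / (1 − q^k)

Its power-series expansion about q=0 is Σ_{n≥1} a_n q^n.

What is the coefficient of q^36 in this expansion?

a_36 = 91

[q^36] f(36)=36,f(18)=18,f(12)=12,f(9)=9,f(6)=6,f(4)=4,f(3)=3,f(2)=2,f(1)=1 ⇒ 91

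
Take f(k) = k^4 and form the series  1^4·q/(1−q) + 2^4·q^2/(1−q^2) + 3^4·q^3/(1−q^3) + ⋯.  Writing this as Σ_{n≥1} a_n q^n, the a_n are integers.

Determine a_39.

n=39: 39·1 13·3 3·13 1·39  f→[2313441+28561+81+1]=2342084

a_39 = 2342084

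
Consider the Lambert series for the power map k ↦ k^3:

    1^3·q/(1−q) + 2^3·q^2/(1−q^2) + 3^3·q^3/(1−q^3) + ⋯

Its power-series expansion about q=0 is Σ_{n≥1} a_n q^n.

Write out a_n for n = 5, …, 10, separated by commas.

n=5: 5·1 1·5  f→[125+1]=126
[q^6] f(1)=1,f(2)=8,f(3)=27,f(6)=216 ⇒ 252
n=7: 7·1 1·7  f→[343+1]=344
q^8  k|8↦f(k): 1:1 2:8 4:64 8:512  a_8=585
n=9: 1·9 3·3 9·1  f→[1+27+729]=757
d|10:{10,5,2,1}  Σf=1000+125+8+1=1134

126, 252, 344, 585, 757, 1134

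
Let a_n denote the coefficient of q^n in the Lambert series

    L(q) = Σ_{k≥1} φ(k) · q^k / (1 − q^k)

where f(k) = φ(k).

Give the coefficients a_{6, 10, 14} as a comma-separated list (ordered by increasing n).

d|6:{6,3,2,1}  Σφ=2+2+1+1=6
[q^10] φ(10)=4,φ(5)=4,φ(2)=1,φ(1)=1 ⇒ 10
d|14:{1,2,7,14}  Σφ=1+1+6+6=14

6, 10, 14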